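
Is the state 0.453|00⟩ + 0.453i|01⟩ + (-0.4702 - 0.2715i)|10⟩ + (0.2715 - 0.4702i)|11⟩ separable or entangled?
Separable

Writing the state as a|00⟩ + b|01⟩ + c|10⟩ + d|11⟩, it is a product state iff ad − bc = 0.
Here (a, b, c, d) = (0.453, 0.453i, (-0.4702 - 0.2715i), (0.2715 - 0.4702i)): ad − bc = (0.453)(0.2715 - 0.4702i) − (0.453i)(-0.4702 - 0.2715i) = 0, so the state is separable.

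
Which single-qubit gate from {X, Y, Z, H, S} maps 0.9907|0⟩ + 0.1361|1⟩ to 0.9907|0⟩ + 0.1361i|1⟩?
S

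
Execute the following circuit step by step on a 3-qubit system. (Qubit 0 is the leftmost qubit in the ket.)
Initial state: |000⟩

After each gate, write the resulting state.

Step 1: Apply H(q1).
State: 1/√2|000⟩ + 1/√2|010⟩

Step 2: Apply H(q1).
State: |000⟩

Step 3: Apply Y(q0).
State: i|100⟩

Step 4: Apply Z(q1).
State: i|100⟩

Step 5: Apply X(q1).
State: i|110⟩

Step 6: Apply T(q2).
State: i|110⟩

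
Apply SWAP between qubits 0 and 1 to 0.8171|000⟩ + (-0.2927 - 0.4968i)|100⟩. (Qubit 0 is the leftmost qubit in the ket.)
0.8171|000⟩ + (-0.2927 - 0.4968i)|010⟩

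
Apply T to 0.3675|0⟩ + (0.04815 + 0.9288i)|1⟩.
0.3675|0⟩ + (-0.6227 + 0.6908i)|1⟩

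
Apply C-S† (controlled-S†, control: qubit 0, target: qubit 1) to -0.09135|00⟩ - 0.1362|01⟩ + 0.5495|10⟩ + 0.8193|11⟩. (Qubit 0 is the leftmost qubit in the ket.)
-0.09135|00⟩ - 0.1362|01⟩ + 0.5495|10⟩ - 0.8193i|11⟩

C-S† leaves the control-|0⟩ kets |00⟩, |01⟩ unchanged and applies S† to qubit 1 on the control-|1⟩ pair (|10⟩, |11⟩).
S† = [[1, 0], [0, -i]].
With a = amp(|10⟩) = 0.5495 and b = amp(|11⟩) = 0.8193:
new amp(|10⟩) = (1)·a = 0.5495
new amp(|11⟩) = (-i)·b = -0.8193i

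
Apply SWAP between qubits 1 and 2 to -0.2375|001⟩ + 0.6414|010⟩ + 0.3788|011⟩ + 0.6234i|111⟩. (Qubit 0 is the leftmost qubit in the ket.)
0.6414|001⟩ - 0.2375|010⟩ + 0.3788|011⟩ + 0.6234i|111⟩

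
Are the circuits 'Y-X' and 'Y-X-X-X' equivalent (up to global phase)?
Yes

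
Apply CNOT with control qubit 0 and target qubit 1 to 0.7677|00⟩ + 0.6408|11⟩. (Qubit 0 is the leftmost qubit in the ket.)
0.7677|00⟩ + 0.6408|10⟩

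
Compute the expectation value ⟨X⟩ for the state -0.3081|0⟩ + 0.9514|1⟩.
-0.5863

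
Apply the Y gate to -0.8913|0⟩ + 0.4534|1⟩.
-0.4534i|0⟩ - 0.8913i|1⟩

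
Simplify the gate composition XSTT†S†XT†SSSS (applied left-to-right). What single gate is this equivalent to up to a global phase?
T†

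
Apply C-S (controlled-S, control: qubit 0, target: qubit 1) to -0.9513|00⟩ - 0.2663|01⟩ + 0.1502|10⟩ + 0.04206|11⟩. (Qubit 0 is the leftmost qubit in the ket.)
-0.9513|00⟩ - 0.2663|01⟩ + 0.1502|10⟩ + 0.04206i|11⟩

C-S leaves the control-|0⟩ kets |00⟩, |01⟩ unchanged and applies S to qubit 1 on the control-|1⟩ pair (|10⟩, |11⟩).
S = [[1, 0], [0, i]].
With a = amp(|10⟩) = 0.1502 and b = amp(|11⟩) = 0.04206:
new amp(|10⟩) = (1)·a = 0.1502
new amp(|11⟩) = (i)·b = 0.04206i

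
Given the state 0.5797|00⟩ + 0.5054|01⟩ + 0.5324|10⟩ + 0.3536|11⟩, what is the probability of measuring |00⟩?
0.3361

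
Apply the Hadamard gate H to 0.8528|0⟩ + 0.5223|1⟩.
0.9723|0⟩ + 0.2337|1⟩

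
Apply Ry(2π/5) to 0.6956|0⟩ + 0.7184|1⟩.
0.1405|0⟩ + 0.9901|1⟩

Ry(2π/5) = [[cos(θ/2), −sin(θ/2)], [sin(θ/2), cos(θ/2)]]; θ = 2π/5, cos(θ/2) ≈ 0.809017, sin(θ/2) ≈ 0.587785.
With a = amp(|0⟩) = 0.6956 and b = amp(|1⟩) = 0.7184:
new amp(|0⟩) = (0.809017)·a + (-0.587785)·b = 0.1405
new amp(|1⟩) = (0.587785)·a + (0.809017)·b = 0.9901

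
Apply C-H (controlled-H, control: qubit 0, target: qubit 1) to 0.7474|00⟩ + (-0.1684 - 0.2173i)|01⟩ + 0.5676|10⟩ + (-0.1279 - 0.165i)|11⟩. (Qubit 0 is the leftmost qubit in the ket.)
0.7474|00⟩ + (-0.1684 - 0.2173i)|01⟩ + (0.3109 - 0.1167i)|10⟩ + (0.4918 + 0.1167i)|11⟩

C-H leaves the control-|0⟩ kets |00⟩, |01⟩ unchanged and applies H to qubit 1 on the control-|1⟩ pair (|10⟩, |11⟩).
H = [[1/√2, 1/√2], [1/√2, -1/√2]].
With a = amp(|10⟩) = 0.5676 and b = amp(|11⟩) = (-0.1279 - 0.165i):
new amp(|10⟩) = (1/√2)·a + (1/√2)·b = (0.3109 - 0.1167i)
new amp(|11⟩) = (1/√2)·a + (-1/√2)·b = (0.4918 + 0.1167i)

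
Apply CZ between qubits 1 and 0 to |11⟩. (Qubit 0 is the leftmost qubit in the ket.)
-|11⟩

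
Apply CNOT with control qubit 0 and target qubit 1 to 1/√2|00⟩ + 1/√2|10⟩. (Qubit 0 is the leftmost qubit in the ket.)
1/√2|00⟩ + 1/√2|11⟩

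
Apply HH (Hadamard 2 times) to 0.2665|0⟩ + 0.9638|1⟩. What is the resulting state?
0.2665|0⟩ + 0.9638|1⟩

H² = I, so an even number of Hadamards cancels: H^2 = I and the state is unchanged.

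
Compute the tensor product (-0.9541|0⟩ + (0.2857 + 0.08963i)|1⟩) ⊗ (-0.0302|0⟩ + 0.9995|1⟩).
0.02881|00⟩ - 0.9536|01⟩ + (-0.008628 - 0.002707i)|10⟩ + (0.2856 + 0.08959i)|11⟩

amp(|b₁b₂…⟩) = product of the factor amplitudes for bits b₁, b₂, …; only kets whose every factor amplitude is nonzero survive.
|00⟩: (-0.9541)(-0.0302) = 0.02881
|01⟩: (-0.9541)(0.9995) = -0.9536
|10⟩: (0.2857 + 0.08963i)(-0.0302) = (-0.008628 - 0.002707i)
|11⟩: (0.2857 + 0.08963i)(0.9995) = (0.2856 + 0.08959i)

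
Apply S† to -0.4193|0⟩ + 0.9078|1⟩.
-0.4193|0⟩ - 0.9078i|1⟩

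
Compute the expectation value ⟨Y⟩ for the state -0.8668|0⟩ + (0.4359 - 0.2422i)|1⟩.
0.4199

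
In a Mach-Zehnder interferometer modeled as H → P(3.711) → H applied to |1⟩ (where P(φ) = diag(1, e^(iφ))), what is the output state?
(0.9211 + 0.2696i)|0⟩ + (0.07889 - 0.2696i)|1⟩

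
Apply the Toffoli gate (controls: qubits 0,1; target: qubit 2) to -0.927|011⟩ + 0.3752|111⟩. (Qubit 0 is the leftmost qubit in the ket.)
-0.927|011⟩ + 0.3752|110⟩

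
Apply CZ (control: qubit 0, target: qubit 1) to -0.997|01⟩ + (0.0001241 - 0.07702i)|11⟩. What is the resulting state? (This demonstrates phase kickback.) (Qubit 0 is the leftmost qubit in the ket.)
-0.997|01⟩ + (-0.0001241 + 0.07702i)|11⟩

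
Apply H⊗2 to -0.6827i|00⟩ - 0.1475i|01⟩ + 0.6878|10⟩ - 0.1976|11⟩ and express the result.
(0.2451 - 0.4151i)|00⟩ + (0.4427 - 0.2676i)|01⟩ + (-0.2451 - 0.4151i)|10⟩ + (-0.4427 - 0.2676i)|11⟩

H⊗2 gives amp(|y⟩) = (1/2) Σ_x (−1)^(x·y) amp(|x⟩), where x·y is the number of positions in which both x and y have a 1.
|00⟩: (-0.6827i - 0.1475i + 0.6878 - 0.1976)/2 = (0.2451 - 0.4151i)
|01⟩: (-0.6827i + 0.1475i + 0.6878 + 0.1976)/2 = (0.4427 - 0.2676i)
|10⟩: (-0.6827i - 0.1475i - 0.6878 + 0.1976)/2 = (-0.2451 - 0.4151i)
|11⟩: (-0.6827i + 0.1475i - 0.6878 - 0.1976)/2 = (-0.4427 - 0.2676i)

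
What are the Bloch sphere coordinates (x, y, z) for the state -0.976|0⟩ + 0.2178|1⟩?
(-0.4251, 0, 0.9051)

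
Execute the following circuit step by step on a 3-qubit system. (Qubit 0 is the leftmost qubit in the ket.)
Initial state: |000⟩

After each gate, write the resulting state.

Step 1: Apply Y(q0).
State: i|100⟩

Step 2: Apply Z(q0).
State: -i|100⟩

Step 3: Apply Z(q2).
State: -i|100⟩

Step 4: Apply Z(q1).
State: -i|100⟩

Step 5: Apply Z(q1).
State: -i|100⟩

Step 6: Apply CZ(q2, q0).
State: -i|100⟩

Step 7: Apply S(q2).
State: -i|100⟩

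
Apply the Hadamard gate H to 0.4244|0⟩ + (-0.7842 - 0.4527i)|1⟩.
(-0.2544 - 0.3201i)|0⟩ + (0.8546 + 0.3201i)|1⟩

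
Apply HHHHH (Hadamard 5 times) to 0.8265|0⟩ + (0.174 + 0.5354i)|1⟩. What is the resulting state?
(0.7075 + 0.3786i)|0⟩ + (0.4614 - 0.3786i)|1⟩

H² = I, so H^5 = H: a single Hadamard. With (a, b) = (0.8265, (0.174 + 0.5354i)), H gives ((a + b)/√2, (a − b)/√2) = ((0.7075 + 0.3786i), (0.4614 - 0.3786i)).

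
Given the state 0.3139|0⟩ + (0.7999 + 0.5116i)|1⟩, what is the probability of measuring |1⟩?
0.9016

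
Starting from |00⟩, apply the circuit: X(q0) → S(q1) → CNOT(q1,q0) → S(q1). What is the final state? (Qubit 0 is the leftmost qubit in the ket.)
|10⟩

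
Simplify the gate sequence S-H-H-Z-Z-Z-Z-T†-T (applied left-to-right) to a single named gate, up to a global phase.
S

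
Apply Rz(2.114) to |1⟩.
(0.4915 + 0.8709i)|1⟩

Rz(2.114) = [[e^(−iθ/2), 0], [0, e^(iθ/2)]] with e^(±iθ/2) = cos(θ/2) ± i·sin(θ/2); θ = 2.114, cos(θ/2) ≈ 0.491487, sin(θ/2) ≈ 0.870885.
With a = amp(|0⟩) = 0 and b = amp(|1⟩) = 1:
new amp(|0⟩) = (0.491487 - 0.870885i)·a = 0
new amp(|1⟩) = (0.491487 + 0.870885i)·b = (0.4915 + 0.8709i)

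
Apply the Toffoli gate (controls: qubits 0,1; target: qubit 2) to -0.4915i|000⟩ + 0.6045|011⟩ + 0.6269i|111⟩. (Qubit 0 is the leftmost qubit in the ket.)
-0.4915i|000⟩ + 0.6045|011⟩ + 0.6269i|110⟩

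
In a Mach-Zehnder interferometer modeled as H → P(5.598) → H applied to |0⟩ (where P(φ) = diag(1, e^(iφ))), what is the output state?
(0.8872 - 0.3164i)|0⟩ + (0.1128 + 0.3164i)|1⟩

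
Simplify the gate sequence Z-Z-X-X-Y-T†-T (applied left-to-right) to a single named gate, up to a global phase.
Y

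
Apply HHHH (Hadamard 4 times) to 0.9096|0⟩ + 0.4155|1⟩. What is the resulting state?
0.9096|0⟩ + 0.4155|1⟩

H² = I, so an even number of Hadamards cancels: H^4 = I and the state is unchanged.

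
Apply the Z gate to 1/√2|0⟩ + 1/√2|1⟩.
1/√2|0⟩ - 1/√2|1⟩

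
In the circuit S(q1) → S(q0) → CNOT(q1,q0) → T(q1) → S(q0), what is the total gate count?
5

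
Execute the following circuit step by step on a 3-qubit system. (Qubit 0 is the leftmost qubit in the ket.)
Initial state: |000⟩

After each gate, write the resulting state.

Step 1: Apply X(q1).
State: |010⟩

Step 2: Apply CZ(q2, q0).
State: |010⟩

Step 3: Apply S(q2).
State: |010⟩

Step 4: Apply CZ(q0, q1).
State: |010⟩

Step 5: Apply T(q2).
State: |010⟩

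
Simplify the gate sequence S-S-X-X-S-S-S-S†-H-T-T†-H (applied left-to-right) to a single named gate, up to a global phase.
I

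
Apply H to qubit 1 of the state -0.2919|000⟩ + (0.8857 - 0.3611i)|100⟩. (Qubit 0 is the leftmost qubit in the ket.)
-0.2064|000⟩ - 0.2064|010⟩ + (0.6263 - 0.2553i)|100⟩ + (0.6263 - 0.2553i)|110⟩

H on qubit 1 mixes each pair of kets that differ only in qubit 1: amplitudes (a, b) of (|…0…⟩, |…1…⟩) become ((a + b)/√2, (a − b)/√2). Kets absent from the input have amplitude 0.
(|000⟩, |010⟩): (a, b) = (-0.2919, 0) → (-0.2064, -0.2064)
(|100⟩, |110⟩): (a, b) = ((0.8857 - 0.3611i), 0) → ((0.6263 - 0.2553i), (0.6263 - 0.2553i))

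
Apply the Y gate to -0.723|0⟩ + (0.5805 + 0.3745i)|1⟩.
(0.3745 - 0.5805i)|0⟩ - 0.723i|1⟩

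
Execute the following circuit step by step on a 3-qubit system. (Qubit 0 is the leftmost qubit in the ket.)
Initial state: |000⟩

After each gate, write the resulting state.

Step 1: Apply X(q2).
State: |001⟩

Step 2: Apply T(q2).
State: (1/√2 + (1/√2)i)|001⟩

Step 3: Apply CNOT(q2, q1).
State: (1/√2 + (1/√2)i)|011⟩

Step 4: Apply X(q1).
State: (1/√2 + (1/√2)i)|001⟩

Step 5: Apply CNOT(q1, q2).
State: (1/√2 + (1/√2)i)|001⟩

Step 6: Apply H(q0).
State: (1/2 + (1/2)i)|001⟩ + (1/2 + (1/2)i)|101⟩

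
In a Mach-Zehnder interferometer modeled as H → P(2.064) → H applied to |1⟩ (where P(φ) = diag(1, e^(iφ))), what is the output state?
(0.7367 - 0.4404i)|0⟩ + (0.2633 + 0.4404i)|1⟩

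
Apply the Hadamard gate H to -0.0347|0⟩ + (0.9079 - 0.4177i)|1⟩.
(0.6174 - 0.2954i)|0⟩ + (-0.6665 + 0.2954i)|1⟩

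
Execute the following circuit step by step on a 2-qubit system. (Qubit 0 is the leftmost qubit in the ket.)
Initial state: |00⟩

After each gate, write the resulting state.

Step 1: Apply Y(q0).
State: i|10⟩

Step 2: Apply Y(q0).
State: |00⟩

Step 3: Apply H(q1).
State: 1/√2|00⟩ + 1/√2|01⟩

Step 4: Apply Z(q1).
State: 1/√2|00⟩ - 1/√2|01⟩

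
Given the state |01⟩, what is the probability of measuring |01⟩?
1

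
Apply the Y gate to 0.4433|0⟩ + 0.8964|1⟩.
-0.8964i|0⟩ + 0.4433i|1⟩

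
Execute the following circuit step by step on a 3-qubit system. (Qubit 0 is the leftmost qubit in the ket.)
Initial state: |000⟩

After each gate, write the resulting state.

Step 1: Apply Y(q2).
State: i|001⟩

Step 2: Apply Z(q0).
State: i|001⟩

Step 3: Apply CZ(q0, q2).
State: i|001⟩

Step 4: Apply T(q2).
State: (-1/√2 + (1/√2)i)|001⟩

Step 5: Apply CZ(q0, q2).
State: (-1/√2 + (1/√2)i)|001⟩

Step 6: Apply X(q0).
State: (-1/√2 + (1/√2)i)|101⟩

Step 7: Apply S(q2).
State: (-1/√2 - (1/√2)i)|101⟩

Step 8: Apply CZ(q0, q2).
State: (1/√2 + (1/√2)i)|101⟩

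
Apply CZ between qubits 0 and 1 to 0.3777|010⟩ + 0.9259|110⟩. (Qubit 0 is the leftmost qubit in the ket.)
0.3777|010⟩ - 0.9259|110⟩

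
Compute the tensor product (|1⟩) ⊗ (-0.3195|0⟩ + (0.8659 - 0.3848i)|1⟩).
-0.3195|10⟩ + (0.8659 - 0.3848i)|11⟩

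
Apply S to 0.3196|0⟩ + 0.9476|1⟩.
0.3196|0⟩ + 0.9476i|1⟩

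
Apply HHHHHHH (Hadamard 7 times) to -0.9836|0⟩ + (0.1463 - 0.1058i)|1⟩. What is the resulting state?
(-0.5921 - 0.07481i)|0⟩ + (-0.799 + 0.07481i)|1⟩

H² = I, so H^7 = H: a single Hadamard. With (a, b) = (-0.9836, (0.1463 - 0.1058i)), H gives ((a + b)/√2, (a − b)/√2) = ((-0.5921 - 0.07481i), (-0.799 + 0.07481i)).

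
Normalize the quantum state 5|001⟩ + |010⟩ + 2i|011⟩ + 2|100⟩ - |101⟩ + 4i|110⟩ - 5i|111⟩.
0.5735|001⟩ + 0.1147|010⟩ + 0.2294i|011⟩ + 0.2294|100⟩ - 0.1147|101⟩ + 0.4588i|110⟩ - 0.5735i|111⟩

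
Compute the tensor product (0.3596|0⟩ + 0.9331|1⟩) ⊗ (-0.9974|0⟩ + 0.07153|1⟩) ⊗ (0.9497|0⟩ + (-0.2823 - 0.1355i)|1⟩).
-0.3406|000⟩ + (0.1013 + 0.0486i)|001⟩ + 0.02443|010⟩ + (-0.007261 - 0.003485i)|011⟩ - 0.8839|100⟩ + (0.2627 + 0.1261i)|101⟩ + 0.06339|110⟩ + (-0.01884 - 0.009044i)|111⟩

amp(|b₁b₂…⟩) = product of the factor amplitudes for bits b₁, b₂, …; only kets whose every factor amplitude is nonzero survive.
|000⟩: (0.3596)(-0.9974)(0.9497) = -0.3406
|001⟩: (0.3596)(-0.9974)(-0.2823 - 0.1355i) = (0.1013 + 0.0486i)
|010⟩: (0.3596)(0.07153)(0.9497) = 0.02443
|011⟩: (0.3596)(0.07153)(-0.2823 - 0.1355i) = (-0.007261 - 0.003485i)
|100⟩: (0.9331)(-0.9974)(0.9497) = -0.8839
|101⟩: (0.9331)(-0.9974)(-0.2823 - 0.1355i) = (0.2627 + 0.1261i)
|110⟩: (0.9331)(0.07153)(0.9497) = 0.06339
|111⟩: (0.9331)(0.07153)(-0.2823 - 0.1355i) = (-0.01884 - 0.009044i)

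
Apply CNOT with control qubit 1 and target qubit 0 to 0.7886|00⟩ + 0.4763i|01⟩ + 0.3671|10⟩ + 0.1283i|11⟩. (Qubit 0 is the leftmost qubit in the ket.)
0.7886|00⟩ + 0.1283i|01⟩ + 0.3671|10⟩ + 0.4763i|11⟩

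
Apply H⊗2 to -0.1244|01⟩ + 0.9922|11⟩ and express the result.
0.4339|00⟩ - 0.4339|01⟩ - 0.5583|10⟩ + 0.5583|11⟩

H⊗2 gives amp(|y⟩) = (1/2) Σ_x (−1)^(x·y) amp(|x⟩), where x·y is the number of positions in which both x and y have a 1.
|00⟩: (-0.1244 + 0.9922)/2 = 0.4339
|01⟩: (0.1244 - 0.9922)/2 = -0.4339
|10⟩: (-0.1244 - 0.9922)/2 = -0.5583
|11⟩: (0.1244 + 0.9922)/2 = 0.5583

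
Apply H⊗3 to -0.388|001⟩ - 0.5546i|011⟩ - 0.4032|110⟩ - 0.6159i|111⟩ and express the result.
(-0.2797 - 0.4138i)|000⟩ + (-0.005374 + 0.4138i)|001⟩ + (0.005374 + 0.4138i)|010⟩ + (0.2797 - 0.4138i)|011⟩ + (0.005374 + 0.02167i)|100⟩ + (0.2797 - 0.02167i)|101⟩ + (-0.2797 - 0.02167i)|110⟩ + (-0.005374 + 0.02167i)|111⟩

H⊗3 gives amp(|y⟩) = (1/2√2) Σ_x (−1)^(x·y) amp(|x⟩), where x·y is the number of positions in which both x and y have a 1.
|000⟩: (-0.388 - 0.5546i - 0.4032 - 0.6159i)/(2√2) = (-0.2797 - 0.4138i)
|001⟩: (0.388 + 0.5546i - 0.4032 + 0.6159i)/(2√2) = (-0.005374 + 0.4138i)
|010⟩: (-0.388 + 0.5546i + 0.4032 + 0.6159i)/(2√2) = (0.005374 + 0.4138i)
|011⟩: (0.388 - 0.5546i + 0.4032 - 0.6159i)/(2√2) = (0.2797 - 0.4138i)
|100⟩: (-0.388 - 0.5546i + 0.4032 + 0.6159i)/(2√2) = (0.005374 + 0.02167i)
|101⟩: (0.388 + 0.5546i + 0.4032 - 0.6159i)/(2√2) = (0.2797 - 0.02167i)
|110⟩: (-0.388 + 0.5546i - 0.4032 - 0.6159i)/(2√2) = (-0.2797 - 0.02167i)
|111⟩: (0.388 - 0.5546i - 0.4032 + 0.6159i)/(2√2) = (-0.005374 + 0.02167i)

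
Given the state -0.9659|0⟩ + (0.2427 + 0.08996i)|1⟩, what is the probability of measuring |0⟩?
0.933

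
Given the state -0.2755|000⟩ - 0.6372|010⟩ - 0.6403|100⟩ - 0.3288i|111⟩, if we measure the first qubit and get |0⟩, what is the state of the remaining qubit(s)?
-0.3969|00⟩ - 0.9179|10⟩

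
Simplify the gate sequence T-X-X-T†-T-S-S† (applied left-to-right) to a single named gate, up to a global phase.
T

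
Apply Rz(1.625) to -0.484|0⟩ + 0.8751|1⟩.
(-0.3328 + 0.3514i)|0⟩ + (0.6018 + 0.6353i)|1⟩

Rz(1.625) = [[e^(−iθ/2), 0], [0, e^(iθ/2)]] with e^(±iθ/2) = cos(θ/2) ± i·sin(θ/2); θ = 1.625, cos(θ/2) ≈ 0.687686, sin(θ/2) ≈ 0.726009.
With a = amp(|0⟩) = -0.484 and b = amp(|1⟩) = 0.8751:
new amp(|0⟩) = (0.687686 - 0.726009i)·a = (-0.3328 + 0.3514i)
new amp(|1⟩) = (0.687686 + 0.726009i)·b = (0.6018 + 0.6353i)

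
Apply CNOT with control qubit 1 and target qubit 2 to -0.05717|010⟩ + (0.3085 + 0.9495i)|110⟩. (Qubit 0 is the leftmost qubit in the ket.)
-0.05717|011⟩ + (0.3085 + 0.9495i)|111⟩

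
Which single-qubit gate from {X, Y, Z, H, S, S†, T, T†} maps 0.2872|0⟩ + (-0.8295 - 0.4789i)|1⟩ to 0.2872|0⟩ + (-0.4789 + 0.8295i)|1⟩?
S†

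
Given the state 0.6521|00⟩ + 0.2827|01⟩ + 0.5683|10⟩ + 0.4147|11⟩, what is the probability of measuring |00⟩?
0.4252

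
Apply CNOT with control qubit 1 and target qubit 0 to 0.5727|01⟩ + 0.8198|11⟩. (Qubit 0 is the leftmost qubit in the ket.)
0.8198|01⟩ + 0.5727|11⟩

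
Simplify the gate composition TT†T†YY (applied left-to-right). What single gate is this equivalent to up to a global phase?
T†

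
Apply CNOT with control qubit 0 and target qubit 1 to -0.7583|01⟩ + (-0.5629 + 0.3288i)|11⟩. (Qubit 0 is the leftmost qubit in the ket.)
-0.7583|01⟩ + (-0.5629 + 0.3288i)|10⟩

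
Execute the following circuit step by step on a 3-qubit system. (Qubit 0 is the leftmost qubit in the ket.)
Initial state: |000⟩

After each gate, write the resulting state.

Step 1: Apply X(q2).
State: |001⟩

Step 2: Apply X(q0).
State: |101⟩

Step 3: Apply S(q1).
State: |101⟩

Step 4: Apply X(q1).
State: |111⟩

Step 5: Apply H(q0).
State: 1/√2|011⟩ - 1/√2|111⟩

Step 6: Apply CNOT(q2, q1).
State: 1/√2|001⟩ - 1/√2|101⟩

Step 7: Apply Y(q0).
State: (1/√2)i|001⟩ + (1/√2)i|101⟩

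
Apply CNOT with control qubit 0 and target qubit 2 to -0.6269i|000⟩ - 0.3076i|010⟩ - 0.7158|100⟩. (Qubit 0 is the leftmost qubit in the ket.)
-0.6269i|000⟩ - 0.3076i|010⟩ - 0.7158|101⟩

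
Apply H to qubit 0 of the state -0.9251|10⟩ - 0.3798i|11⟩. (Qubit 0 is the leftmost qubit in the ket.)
-0.6541|00⟩ - 0.2686i|01⟩ + 0.6541|10⟩ + 0.2686i|11⟩

H on qubit 0 mixes each pair of kets that differ only in qubit 0: amplitudes (a, b) of (|…0…⟩, |…1…⟩) become ((a + b)/√2, (a − b)/√2). Kets absent from the input have amplitude 0.
(|00⟩, |10⟩): (a, b) = (0, -0.9251) → (-0.6541, 0.6541)
(|01⟩, |11⟩): (a, b) = (0, -0.3798i) → (-0.2686i, 0.2686i)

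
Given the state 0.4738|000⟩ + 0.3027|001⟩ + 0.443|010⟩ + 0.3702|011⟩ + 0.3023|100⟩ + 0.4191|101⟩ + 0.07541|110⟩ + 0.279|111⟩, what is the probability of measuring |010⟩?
0.1962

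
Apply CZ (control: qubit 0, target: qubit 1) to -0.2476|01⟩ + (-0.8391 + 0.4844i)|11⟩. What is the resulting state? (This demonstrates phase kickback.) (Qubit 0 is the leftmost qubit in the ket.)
-0.2476|01⟩ + (0.8391 - 0.4844i)|11⟩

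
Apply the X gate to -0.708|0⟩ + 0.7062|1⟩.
0.7062|0⟩ - 0.708|1⟩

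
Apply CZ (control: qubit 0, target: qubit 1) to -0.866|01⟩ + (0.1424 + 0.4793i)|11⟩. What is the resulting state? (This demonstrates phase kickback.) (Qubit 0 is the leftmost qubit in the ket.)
-0.866|01⟩ + (-0.1424 - 0.4793i)|11⟩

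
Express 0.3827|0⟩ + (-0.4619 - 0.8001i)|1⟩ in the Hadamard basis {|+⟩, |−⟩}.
(-0.056 - 0.5658i)|+⟩ + (0.5972 + 0.5658i)|−⟩

With |ψ⟩ = α|0⟩ + β|1⟩, the Hadamard-basis coefficients are ⟨+|ψ⟩ = (α + β)/√2 and ⟨−|ψ⟩ = (α − β)/√2.
Here α = 0.3827, β = (-0.4619 - 0.8001i): (α + β)/√2 = (-0.056 - 0.5658i), (α − β)/√2 = (0.5972 + 0.5658i).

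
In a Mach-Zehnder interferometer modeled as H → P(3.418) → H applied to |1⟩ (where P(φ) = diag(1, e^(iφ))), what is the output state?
(0.981 + 0.1365i)|0⟩ + (0.01898 - 0.1365i)|1⟩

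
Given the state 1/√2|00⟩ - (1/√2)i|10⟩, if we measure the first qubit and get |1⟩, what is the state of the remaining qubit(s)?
-i|0⟩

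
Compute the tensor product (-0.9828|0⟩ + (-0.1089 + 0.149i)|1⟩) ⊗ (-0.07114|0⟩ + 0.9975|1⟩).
0.06992|00⟩ - 0.9803|01⟩ + (0.007747 - 0.0106i)|10⟩ + (-0.1086 + 0.1486i)|11⟩

amp(|b₁b₂…⟩) = product of the factor amplitudes for bits b₁, b₂, …; only kets whose every factor amplitude is nonzero survive.
|00⟩: (-0.9828)(-0.07114) = 0.06992
|01⟩: (-0.9828)(0.9975) = -0.9803
|10⟩: (-0.1089 + 0.149i)(-0.07114) = (0.007747 - 0.0106i)
|11⟩: (-0.1089 + 0.149i)(0.9975) = (-0.1086 + 0.1486i)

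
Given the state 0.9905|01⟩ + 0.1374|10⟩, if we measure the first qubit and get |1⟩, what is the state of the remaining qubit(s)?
|0⟩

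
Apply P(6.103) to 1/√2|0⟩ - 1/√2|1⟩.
1/√2|0⟩ + (-0.6957 + 0.1267i)|1⟩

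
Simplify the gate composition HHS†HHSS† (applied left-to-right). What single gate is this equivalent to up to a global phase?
S†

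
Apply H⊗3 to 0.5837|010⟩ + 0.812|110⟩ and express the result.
0.4935|000⟩ + 0.4935|001⟩ - 0.4935|010⟩ - 0.4935|011⟩ - 0.08072|100⟩ - 0.08072|101⟩ + 0.08072|110⟩ + 0.08072|111⟩

H⊗3 gives amp(|y⟩) = (1/2√2) Σ_x (−1)^(x·y) amp(|x⟩), where x·y is the number of positions in which both x and y have a 1.
|000⟩: (0.5837 + 0.812)/(2√2) = 0.4935
|001⟩: (0.5837 + 0.812)/(2√2) = 0.4935
|010⟩: (-0.5837 - 0.812)/(2√2) = -0.4935
|011⟩: (-0.5837 - 0.812)/(2√2) = -0.4935
|100⟩: (0.5837 - 0.812)/(2√2) = -0.08072
|101⟩: (0.5837 - 0.812)/(2√2) = -0.08072
|110⟩: (-0.5837 + 0.812)/(2√2) = 0.08072
|111⟩: (-0.5837 + 0.812)/(2√2) = 0.08072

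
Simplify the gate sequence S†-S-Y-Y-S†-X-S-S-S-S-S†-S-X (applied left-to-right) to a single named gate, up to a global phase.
S†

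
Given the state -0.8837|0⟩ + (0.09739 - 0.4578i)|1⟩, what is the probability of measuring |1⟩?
0.2191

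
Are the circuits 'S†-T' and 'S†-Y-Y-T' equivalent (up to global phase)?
Yes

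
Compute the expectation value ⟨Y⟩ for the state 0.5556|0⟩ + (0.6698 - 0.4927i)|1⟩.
-0.5475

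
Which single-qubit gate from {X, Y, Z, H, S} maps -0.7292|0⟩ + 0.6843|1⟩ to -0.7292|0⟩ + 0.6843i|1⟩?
S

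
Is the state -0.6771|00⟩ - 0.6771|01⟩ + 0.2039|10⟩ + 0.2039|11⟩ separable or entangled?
Separable

Writing the state as a|00⟩ + b|01⟩ + c|10⟩ + d|11⟩, it is a product state iff ad − bc = 0.
Here (a, b, c, d) = (-0.6771, -0.6771, 0.2039, 0.2039): ad − bc = (-0.6771)(0.2039) − (-0.6771)(0.2039) = 0, so the state is separable.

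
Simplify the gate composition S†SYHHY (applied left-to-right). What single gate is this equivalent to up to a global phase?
I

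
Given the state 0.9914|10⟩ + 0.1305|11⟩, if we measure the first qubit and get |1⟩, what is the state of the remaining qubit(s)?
0.9914|0⟩ + 0.1305|1⟩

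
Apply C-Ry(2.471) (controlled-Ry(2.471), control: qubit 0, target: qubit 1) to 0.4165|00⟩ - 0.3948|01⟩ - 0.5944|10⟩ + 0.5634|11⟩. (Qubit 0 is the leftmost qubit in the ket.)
0.4165|00⟩ - 0.3948|01⟩ - 0.7276|10⟩ - 0.3759|11⟩

C-Ry(2.471) leaves the control-|0⟩ kets |00⟩, |01⟩ unchanged and applies Ry(2.471) to qubit 1 on the control-|1⟩ pair (|10⟩, |11⟩).
Ry(2.471) = [[cos(θ/2), −sin(θ/2)], [sin(θ/2), cos(θ/2)]]; θ = 2.471, cos(θ/2) ≈ 0.329049, sin(θ/2) ≈ 0.944313.
With a = amp(|10⟩) = -0.5944 and b = amp(|11⟩) = 0.5634:
new amp(|10⟩) = (0.329049)·a + (-0.944313)·b = -0.7276
new amp(|11⟩) = (0.944313)·a + (0.329049)·b = -0.3759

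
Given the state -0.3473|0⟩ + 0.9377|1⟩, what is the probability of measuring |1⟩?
0.8793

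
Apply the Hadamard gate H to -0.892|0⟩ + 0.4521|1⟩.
-0.3111|0⟩ - 0.9504|1⟩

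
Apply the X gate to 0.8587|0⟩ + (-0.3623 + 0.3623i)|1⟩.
(-0.3623 + 0.3623i)|0⟩ + 0.8587|1⟩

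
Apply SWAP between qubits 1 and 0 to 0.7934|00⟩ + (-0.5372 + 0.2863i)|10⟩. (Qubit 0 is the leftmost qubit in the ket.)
0.7934|00⟩ + (-0.5372 + 0.2863i)|01⟩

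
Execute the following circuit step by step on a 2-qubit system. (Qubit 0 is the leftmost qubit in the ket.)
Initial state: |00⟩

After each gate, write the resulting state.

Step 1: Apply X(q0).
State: |10⟩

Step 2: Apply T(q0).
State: (1/√2 + (1/√2)i)|10⟩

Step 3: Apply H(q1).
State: (1/2 + (1/2)i)|10⟩ + (1/2 + (1/2)i)|11⟩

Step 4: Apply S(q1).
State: (1/2 + (1/2)i)|10⟩ + (-1/2 + (1/2)i)|11⟩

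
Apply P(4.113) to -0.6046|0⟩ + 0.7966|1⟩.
-0.6046|0⟩ + (-0.4494 - 0.6577i)|1⟩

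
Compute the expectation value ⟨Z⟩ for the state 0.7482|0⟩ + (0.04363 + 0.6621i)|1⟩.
0.1195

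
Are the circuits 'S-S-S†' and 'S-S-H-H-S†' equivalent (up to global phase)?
Yes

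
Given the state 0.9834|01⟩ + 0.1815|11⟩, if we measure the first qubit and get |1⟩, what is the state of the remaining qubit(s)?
|1⟩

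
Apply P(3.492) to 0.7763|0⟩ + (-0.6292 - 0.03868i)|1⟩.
0.7763|0⟩ + (0.5777 + 0.2523i)|1⟩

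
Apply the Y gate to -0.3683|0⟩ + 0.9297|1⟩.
-0.9297i|0⟩ - 0.3683i|1⟩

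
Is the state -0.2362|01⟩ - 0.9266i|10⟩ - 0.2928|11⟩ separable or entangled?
Entangled

Writing the state as a|00⟩ + b|01⟩ + c|10⟩ + d|11⟩, it is a product state iff ad − bc = 0.
Here (a, b, c, d) = (0, -0.2362, -0.9266i, -0.2928): ad − bc = (0)(-0.2928) − (-0.2362)(-0.9266i) = -0.2189i ≠ 0, so the state is entangled.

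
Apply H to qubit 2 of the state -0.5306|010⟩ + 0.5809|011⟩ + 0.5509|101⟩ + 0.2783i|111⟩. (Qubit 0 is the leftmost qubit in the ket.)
0.03557|010⟩ - 0.7859|011⟩ + 0.3895|100⟩ - 0.3895|101⟩ + 0.1968i|110⟩ - 0.1968i|111⟩

H on qubit 2 mixes each pair of kets that differ only in qubit 2: amplitudes (a, b) of (|…0…⟩, |…1…⟩) become ((a + b)/√2, (a − b)/√2). Kets absent from the input have amplitude 0.
(|010⟩, |011⟩): (a, b) = (-0.5306, 0.5809) → (0.03557, -0.7859)
(|100⟩, |101⟩): (a, b) = (0, 0.5509) → (0.3895, -0.3895)
(|110⟩, |111⟩): (a, b) = (0, 0.2783i) → (0.1968i, -0.1968i)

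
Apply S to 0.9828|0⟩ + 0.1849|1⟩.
0.9828|0⟩ + 0.1849i|1⟩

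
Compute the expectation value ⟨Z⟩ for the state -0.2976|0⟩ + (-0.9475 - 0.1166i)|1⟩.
-0.8228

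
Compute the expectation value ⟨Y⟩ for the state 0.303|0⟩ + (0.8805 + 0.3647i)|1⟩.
0.221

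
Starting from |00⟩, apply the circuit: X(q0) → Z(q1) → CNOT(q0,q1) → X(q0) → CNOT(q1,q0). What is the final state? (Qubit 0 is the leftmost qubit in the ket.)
|11⟩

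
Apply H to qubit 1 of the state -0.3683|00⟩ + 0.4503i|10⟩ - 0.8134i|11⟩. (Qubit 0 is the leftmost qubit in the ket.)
-0.2604|00⟩ - 0.2604|01⟩ - 0.2568i|10⟩ + 0.8936i|11⟩

H on qubit 1 mixes each pair of kets that differ only in qubit 1: amplitudes (a, b) of (|…0…⟩, |…1…⟩) become ((a + b)/√2, (a − b)/√2). Kets absent from the input have amplitude 0.
(|00⟩, |01⟩): (a, b) = (-0.3683, 0) → (-0.2604, -0.2604)
(|10⟩, |11⟩): (a, b) = (0.4503i, -0.8134i) → (-0.2568i, 0.8936i)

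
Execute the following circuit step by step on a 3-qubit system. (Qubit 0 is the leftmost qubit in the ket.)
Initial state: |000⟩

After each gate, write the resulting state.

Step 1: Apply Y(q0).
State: i|100⟩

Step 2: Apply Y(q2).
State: -|101⟩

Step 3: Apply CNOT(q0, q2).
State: -|100⟩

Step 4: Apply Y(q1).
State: -i|110⟩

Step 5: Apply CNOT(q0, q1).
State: -i|100⟩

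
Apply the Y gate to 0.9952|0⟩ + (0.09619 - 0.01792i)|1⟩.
(-0.01792 - 0.09619i)|0⟩ + 0.9952i|1⟩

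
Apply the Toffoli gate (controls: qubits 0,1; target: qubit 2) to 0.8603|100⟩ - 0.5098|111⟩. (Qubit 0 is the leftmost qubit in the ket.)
0.8603|100⟩ - 0.5098|110⟩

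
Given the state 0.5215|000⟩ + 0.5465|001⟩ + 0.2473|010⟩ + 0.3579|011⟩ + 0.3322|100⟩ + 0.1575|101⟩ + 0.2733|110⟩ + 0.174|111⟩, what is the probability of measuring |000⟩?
0.272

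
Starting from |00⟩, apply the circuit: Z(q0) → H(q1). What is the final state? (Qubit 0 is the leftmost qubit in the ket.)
1/√2|00⟩ + 1/√2|01⟩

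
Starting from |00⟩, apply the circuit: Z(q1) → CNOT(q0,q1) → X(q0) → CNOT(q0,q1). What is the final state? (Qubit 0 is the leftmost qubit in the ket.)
|11⟩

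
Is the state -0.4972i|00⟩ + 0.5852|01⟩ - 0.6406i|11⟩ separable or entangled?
Entangled

Writing the state as a|00⟩ + b|01⟩ + c|10⟩ + d|11⟩, it is a product state iff ad − bc = 0.
Here (a, b, c, d) = (-0.4972i, 0.5852, 0, -0.6406i): ad − bc = (-0.4972i)(-0.6406i) − (0.5852)(0) = -0.3185 ≠ 0, so the state is entangled.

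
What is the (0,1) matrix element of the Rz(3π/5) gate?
0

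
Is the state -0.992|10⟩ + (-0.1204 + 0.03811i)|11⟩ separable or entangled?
Separable

Writing the state as a|00⟩ + b|01⟩ + c|10⟩ + d|11⟩, it is a product state iff ad − bc = 0.
Here (a, b, c, d) = (0, 0, -0.992, (-0.1204 + 0.03811i)): ad − bc = (0)(-0.1204 + 0.03811i) − (0)(-0.992) = 0, so the state is separable.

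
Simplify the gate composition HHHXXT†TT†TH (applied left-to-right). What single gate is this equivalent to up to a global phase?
I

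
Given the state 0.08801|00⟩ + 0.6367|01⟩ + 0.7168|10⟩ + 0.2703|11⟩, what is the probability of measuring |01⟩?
0.4054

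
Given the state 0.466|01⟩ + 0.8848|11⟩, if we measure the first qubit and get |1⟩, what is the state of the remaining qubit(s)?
|1⟩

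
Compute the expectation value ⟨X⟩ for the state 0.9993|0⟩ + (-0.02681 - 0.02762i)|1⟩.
-0.05358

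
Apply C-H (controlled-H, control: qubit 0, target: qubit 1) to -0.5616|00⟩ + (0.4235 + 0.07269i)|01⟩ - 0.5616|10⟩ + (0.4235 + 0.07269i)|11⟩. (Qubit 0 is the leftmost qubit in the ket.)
-0.5616|00⟩ + (0.4235 + 0.07269i)|01⟩ + (-0.09765 + 0.0514i)|10⟩ + (-0.6966 - 0.0514i)|11⟩

C-H leaves the control-|0⟩ kets |00⟩, |01⟩ unchanged and applies H to qubit 1 on the control-|1⟩ pair (|10⟩, |11⟩).
H = [[1/√2, 1/√2], [1/√2, -1/√2]].
With a = amp(|10⟩) = -0.5616 and b = amp(|11⟩) = (0.4235 + 0.07269i):
new amp(|10⟩) = (1/√2)·a + (1/√2)·b = (-0.09765 + 0.0514i)
new amp(|11⟩) = (1/√2)·a + (-1/√2)·b = (-0.6966 - 0.0514i)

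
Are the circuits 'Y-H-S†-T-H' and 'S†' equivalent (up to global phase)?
No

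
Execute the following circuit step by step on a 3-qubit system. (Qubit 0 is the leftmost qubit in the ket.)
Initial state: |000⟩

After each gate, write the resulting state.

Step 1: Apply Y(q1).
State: i|010⟩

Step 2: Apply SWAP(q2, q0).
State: i|010⟩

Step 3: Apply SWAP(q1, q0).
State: i|100⟩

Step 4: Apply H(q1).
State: (1/√2)i|100⟩ + (1/√2)i|110⟩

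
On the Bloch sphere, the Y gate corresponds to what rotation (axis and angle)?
Rotation by π around the y-axis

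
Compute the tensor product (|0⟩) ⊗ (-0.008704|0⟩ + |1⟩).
-0.008704|00⟩ + |01⟩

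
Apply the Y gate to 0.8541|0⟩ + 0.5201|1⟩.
-0.5201i|0⟩ + 0.8541i|1⟩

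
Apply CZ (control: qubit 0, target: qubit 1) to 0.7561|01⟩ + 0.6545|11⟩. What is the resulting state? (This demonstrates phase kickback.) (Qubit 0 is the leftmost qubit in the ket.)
0.7561|01⟩ - 0.6545|11⟩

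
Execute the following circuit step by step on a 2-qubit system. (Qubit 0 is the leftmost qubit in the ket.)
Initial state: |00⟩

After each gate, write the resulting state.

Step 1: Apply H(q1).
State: 1/√2|00⟩ + 1/√2|01⟩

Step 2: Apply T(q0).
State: 1/√2|00⟩ + 1/√2|01⟩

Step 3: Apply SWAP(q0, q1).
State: 1/√2|00⟩ + 1/√2|10⟩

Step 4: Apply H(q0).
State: |00⟩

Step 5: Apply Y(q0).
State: i|10⟩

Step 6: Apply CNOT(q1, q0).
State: i|10⟩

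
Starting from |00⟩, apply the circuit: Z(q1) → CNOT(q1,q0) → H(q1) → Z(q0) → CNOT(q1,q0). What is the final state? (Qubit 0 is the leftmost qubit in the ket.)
1/√2|00⟩ + 1/√2|11⟩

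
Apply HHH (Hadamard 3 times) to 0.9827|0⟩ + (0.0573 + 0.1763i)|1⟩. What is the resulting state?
(0.7354 + 0.1247i)|0⟩ + (0.6544 - 0.1247i)|1⟩

H² = I, so H^3 = H: a single Hadamard. With (a, b) = (0.9827, (0.0573 + 0.1763i)), H gives ((a + b)/√2, (a − b)/√2) = ((0.7354 + 0.1247i), (0.6544 - 0.1247i)).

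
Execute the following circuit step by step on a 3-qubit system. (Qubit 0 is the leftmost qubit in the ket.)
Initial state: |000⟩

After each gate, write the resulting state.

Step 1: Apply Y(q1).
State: i|010⟩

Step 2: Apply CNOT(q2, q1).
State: i|010⟩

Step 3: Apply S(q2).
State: i|010⟩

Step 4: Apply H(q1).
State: (1/√2)i|000⟩ - (1/√2)i|010⟩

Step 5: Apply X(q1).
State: -(1/√2)i|000⟩ + (1/√2)i|010⟩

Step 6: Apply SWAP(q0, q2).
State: -(1/√2)i|000⟩ + (1/√2)i|010⟩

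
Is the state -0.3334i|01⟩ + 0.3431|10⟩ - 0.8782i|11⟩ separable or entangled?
Entangled

Writing the state as a|00⟩ + b|01⟩ + c|10⟩ + d|11⟩, it is a product state iff ad − bc = 0.
Here (a, b, c, d) = (0, -0.3334i, 0.3431, -0.8782i): ad − bc = (0)(-0.8782i) − (-0.3334i)(0.3431) = 0.1144i ≠ 0, so the state is entangled.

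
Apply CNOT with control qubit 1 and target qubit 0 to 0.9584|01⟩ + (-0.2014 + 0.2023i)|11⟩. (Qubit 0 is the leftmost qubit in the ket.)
(-0.2014 + 0.2023i)|01⟩ + 0.9584|11⟩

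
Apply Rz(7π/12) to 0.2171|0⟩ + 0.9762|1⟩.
(0.1322 - 0.1722i)|0⟩ + (0.5943 + 0.7745i)|1⟩

Rz(7π/12) = [[e^(−iθ/2), 0], [0, e^(iθ/2)]] with e^(±iθ/2) = cos(θ/2) ± i·sin(θ/2); θ = 7π/12, cos(θ/2) ≈ 0.608761, sin(θ/2) ≈ 0.793353.
With a = amp(|0⟩) = 0.2171 and b = amp(|1⟩) = 0.9762:
new amp(|0⟩) = (0.608761 - 0.793353i)·a = (0.1322 - 0.1722i)
new amp(|1⟩) = (0.608761 + 0.793353i)·b = (0.5943 + 0.7745i)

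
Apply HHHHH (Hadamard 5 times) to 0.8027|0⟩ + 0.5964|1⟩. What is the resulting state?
0.9893|0⟩ + 0.1459|1⟩

H² = I, so H^5 = H: a single Hadamard. With (a, b) = (0.8027, 0.5964), H gives ((a + b)/√2, (a − b)/√2) = (0.9893, 0.1459).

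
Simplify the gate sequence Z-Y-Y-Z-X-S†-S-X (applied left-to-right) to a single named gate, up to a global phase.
I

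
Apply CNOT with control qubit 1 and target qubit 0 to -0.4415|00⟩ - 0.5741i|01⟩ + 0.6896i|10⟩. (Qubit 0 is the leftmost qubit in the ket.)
-0.4415|00⟩ + 0.6896i|10⟩ - 0.5741i|11⟩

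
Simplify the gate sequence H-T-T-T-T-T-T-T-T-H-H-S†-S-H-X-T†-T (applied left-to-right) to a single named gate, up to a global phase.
X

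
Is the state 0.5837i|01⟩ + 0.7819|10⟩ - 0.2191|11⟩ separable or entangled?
Entangled

Writing the state as a|00⟩ + b|01⟩ + c|10⟩ + d|11⟩, it is a product state iff ad − bc = 0.
Here (a, b, c, d) = (0, 0.5837i, 0.7819, -0.2191): ad − bc = (0)(-0.2191) − (0.5837i)(0.7819) = -0.4564i ≠ 0, so the state is entangled.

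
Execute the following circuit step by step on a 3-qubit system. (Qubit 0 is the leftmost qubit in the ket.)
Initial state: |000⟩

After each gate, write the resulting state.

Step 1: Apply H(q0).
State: 1/√2|000⟩ + 1/√2|100⟩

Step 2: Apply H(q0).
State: |000⟩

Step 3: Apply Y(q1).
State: i|010⟩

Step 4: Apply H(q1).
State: (1/√2)i|000⟩ - (1/√2)i|010⟩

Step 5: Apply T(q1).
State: (1/√2)i|000⟩ + (1/2 - (1/2)i)|010⟩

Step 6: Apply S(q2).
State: (1/√2)i|000⟩ + (1/2 - (1/2)i)|010⟩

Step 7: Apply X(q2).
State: (1/√2)i|001⟩ + (1/2 - (1/2)i)|011⟩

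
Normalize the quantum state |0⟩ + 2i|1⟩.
1/√5|0⟩ + 0.8944i|1⟩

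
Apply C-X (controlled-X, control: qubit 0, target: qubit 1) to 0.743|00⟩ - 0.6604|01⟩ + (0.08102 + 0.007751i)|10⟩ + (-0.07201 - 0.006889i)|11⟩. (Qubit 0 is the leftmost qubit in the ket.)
0.743|00⟩ - 0.6604|01⟩ + (-0.07201 - 0.006889i)|10⟩ + (0.08102 + 0.007751i)|11⟩

C-X leaves the control-|0⟩ kets |00⟩, |01⟩ unchanged and applies X to qubit 1 on the control-|1⟩ pair (|10⟩, |11⟩).
X = [[0, 1], [1, 0]].
With a = amp(|10⟩) = (0.08102 + 0.007751i) and b = amp(|11⟩) = (-0.07201 - 0.006889i):
new amp(|10⟩) = (1)·b = (-0.07201 - 0.006889i)
new amp(|11⟩) = (1)·a = (0.08102 + 0.007751i)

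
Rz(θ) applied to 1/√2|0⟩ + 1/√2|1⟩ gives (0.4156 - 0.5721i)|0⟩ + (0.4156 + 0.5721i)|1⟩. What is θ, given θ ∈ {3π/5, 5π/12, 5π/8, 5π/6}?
3π/5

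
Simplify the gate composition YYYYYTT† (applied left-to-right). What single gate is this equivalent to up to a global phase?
Y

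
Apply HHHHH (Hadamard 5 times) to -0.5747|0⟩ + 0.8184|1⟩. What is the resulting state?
0.1723|0⟩ - 0.9851|1⟩

H² = I, so H^5 = H: a single Hadamard. With (a, b) = (-0.5747, 0.8184), H gives ((a + b)/√2, (a − b)/√2) = (0.1723, -0.9851).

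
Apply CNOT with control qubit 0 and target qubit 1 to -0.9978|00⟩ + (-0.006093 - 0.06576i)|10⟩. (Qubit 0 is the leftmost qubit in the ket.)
-0.9978|00⟩ + (-0.006093 - 0.06576i)|11⟩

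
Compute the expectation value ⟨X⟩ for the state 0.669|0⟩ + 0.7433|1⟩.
0.9945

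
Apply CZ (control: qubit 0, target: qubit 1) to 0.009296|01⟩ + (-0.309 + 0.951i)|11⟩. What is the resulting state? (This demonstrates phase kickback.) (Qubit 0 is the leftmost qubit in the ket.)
0.009296|01⟩ + (0.309 - 0.951i)|11⟩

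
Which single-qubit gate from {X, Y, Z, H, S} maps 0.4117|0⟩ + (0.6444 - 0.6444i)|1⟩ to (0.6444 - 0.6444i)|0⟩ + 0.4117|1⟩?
X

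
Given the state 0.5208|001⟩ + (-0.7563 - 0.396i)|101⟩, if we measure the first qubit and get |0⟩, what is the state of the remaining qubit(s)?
|01⟩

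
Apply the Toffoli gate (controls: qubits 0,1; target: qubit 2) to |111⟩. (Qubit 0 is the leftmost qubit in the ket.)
|110⟩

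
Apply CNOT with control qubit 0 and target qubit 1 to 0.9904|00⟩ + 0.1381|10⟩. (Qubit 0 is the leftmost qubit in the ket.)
0.9904|00⟩ + 0.1381|11⟩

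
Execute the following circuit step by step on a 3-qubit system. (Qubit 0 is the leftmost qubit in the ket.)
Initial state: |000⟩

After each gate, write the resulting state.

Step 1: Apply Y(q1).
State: i|010⟩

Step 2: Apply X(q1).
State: i|000⟩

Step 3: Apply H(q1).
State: (1/√2)i|000⟩ + (1/√2)i|010⟩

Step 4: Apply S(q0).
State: (1/√2)i|000⟩ + (1/√2)i|010⟩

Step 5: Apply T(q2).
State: (1/√2)i|000⟩ + (1/√2)i|010⟩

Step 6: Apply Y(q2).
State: -1/√2|001⟩ - 1/√2|011⟩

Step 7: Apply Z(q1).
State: -1/√2|001⟩ + 1/√2|011⟩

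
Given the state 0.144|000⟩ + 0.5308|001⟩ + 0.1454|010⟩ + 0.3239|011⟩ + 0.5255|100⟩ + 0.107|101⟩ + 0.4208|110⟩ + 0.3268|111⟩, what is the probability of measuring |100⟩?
0.2762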